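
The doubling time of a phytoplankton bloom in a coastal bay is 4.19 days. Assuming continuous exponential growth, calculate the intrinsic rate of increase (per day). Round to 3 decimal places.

0.165 per day

r = ln(2)/t_d = 0.6931/4.19 = 0.16543.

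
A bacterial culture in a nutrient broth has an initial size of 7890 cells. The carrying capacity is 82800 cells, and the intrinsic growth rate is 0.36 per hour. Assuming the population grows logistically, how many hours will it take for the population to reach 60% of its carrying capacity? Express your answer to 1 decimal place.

A = (K − N₀)/N₀ = (82800 − 7890)/7890 = 9.4943.
Solve 82800/(1 + 9.4943·e^(−0.36t)) = 49680: 1 + 9.4943·e^(−0.36t) = 1.6667, so e^(−0.36t) = 0.0702176.
−0.36·t = ln(0.0702176) = -2.6562, so t = 2.6562/0.36 = 7.3782.

7.4 hours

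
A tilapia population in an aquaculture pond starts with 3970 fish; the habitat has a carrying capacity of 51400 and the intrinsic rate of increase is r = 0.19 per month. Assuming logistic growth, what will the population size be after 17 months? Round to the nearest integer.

A = (K − N₀)/N₀ = (51400 − 3970)/3970 = 11.947.
N(t) = K/(1 + A·e^(−rt)) = 51400/(1 + 11.947×e^(−0.19×17)).
e^(−3.23) = 0.039557; denominator = 1 + 11.947×0.039557 = 1.4726.
N = 51400/1.4726 = 34904.3.

34904 fish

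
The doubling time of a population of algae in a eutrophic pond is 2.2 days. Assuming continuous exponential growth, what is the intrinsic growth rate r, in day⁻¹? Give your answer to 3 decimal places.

r = ln(2)/t_d = 0.6931/2.2 = 0.31507.

0.315 per day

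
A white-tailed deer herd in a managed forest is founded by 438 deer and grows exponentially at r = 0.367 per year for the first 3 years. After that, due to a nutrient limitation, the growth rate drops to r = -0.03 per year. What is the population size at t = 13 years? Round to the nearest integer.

Phase 1: N(3) = 438·e^(0.367×3) = 438·e^1.101 = 1317.14.
Phase 2 runs for 13 − 3 = 10 years at r = -0.03.
N(13) = 1317.14·e^(-0.03×10) = 1317.14·e^-0.3 = 975.762.

976 deer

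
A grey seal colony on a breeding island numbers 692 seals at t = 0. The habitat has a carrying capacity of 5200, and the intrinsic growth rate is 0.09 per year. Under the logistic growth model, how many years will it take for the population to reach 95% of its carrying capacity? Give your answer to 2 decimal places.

A = (K − N₀)/N₀ = (5200 − 692)/692 = 6.5145.
Solve 5200/(1 + 6.5145·e^(−0.09t)) = 4940: 1 + 6.5145·e^(−0.09t) = 1.0526, so e^(−0.09t) = 0.0080792.
−0.09·t = ln(0.0080792) = -4.8185, so t = 4.8185/0.09 = 53.538.

53.54 years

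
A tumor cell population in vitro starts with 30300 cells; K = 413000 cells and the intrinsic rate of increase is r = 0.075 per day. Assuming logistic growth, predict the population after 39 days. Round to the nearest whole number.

A = (K − N₀)/N₀ = (413000 − 30300)/30300 = 12.63.
N(t) = K/(1 + A·e^(−rt)) = 413000/(1 + 12.63×e^(−0.075×39)).
e^(−2.925) = 0.053665; denominator = 1 + 12.63×0.053665 = 1.6778.
N = 413000/1.6778 = 246155.

246155 cells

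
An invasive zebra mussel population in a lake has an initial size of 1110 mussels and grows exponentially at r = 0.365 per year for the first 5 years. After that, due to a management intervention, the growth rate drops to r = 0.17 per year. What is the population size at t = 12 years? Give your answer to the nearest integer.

22632 mussels

Phase 1: N(5) = 1110·e^(0.365×5) = 1110·e^1.825 = 6885.1.
Phase 2 runs for 12 − 5 = 7 years at r = 0.17.
N(12) = 6885.1·e^(0.17×7) = 6885.1·e^1.19 = 22631.9.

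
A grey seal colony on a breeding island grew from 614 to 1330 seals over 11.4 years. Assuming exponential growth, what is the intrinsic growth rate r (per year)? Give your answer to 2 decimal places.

0.07 per year

From N(t) = N₀·e^(rt): e^(r·11.4) = 1330/614 = 2.1661.
r·11.4 = ln(2.1661) = 0.77294, so r = 0.77294/11.4 = 0.067802.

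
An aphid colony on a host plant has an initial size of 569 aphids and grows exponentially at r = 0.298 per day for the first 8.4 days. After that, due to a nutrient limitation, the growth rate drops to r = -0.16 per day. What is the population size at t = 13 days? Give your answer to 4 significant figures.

3331 aphids

Phase 1: N(8.4) = 569·e^(0.298×8.4) = 569·e^2.503 = 6954.06.
Phase 2 runs for 13 − 8.4 = 4.6 days at r = -0.16.
N(13) = 6954.06·e^(-0.16×4.6) = 6954.06·e^-0.736 = 3331.18.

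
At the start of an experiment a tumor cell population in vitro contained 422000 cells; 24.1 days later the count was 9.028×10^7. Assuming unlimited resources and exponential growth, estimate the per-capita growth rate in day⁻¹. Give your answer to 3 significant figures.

0.223 per day

From N(t) = N₀·e^(rt): e^(r·24.1) = 9.028×10^7/422000 = 213.93.
r·24.1 = ln(213.93) = 5.3657, so r = 5.3657/24.1 = 0.22264.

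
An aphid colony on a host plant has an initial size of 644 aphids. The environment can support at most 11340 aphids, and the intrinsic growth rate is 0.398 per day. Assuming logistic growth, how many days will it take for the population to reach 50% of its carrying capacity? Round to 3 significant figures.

7.06 days

A = (K − N₀)/N₀ = (11340 − 644)/644 = 16.609.
Solve 11340/(1 + 16.609·e^(−0.398t)) = 5670: 1 + 16.609·e^(−0.398t) = 2, so e^(−0.398t) = 0.0602094.
−0.398·t = ln(0.0602094) = -2.8099, so t = 2.8099/0.398 = 7.0601.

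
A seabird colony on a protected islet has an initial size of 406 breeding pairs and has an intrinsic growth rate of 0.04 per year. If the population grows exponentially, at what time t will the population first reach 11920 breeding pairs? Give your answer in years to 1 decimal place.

84.5 years

Set N₀·e^(rt) = 11920: e^(0.04·t) = 11920/406 = 29.36.
0.04·t = ln(29.36) = 3.3796, so t = 3.3796/0.04 = 84.49.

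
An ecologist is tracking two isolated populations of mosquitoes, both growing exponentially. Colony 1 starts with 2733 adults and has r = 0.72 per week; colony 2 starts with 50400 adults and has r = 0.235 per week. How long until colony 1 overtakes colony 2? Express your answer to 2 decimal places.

Set 2733·e^(0.72t) = 50400·e^(0.235t).
e^((0.72 − 0.235)t) = 50400/2733 → e^(0.485·t) = 18.441.
0.485·t = ln(18.441) = 2.9146, so t = 2.9146/0.485 = 6.0095.

6.01 weeks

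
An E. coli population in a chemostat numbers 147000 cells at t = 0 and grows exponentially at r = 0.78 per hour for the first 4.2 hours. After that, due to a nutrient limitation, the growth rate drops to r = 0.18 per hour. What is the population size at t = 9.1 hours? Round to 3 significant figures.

9400000 cells

Phase 1: N(4.2) = 147000·e^(0.78×4.2) = 147000·e^3.276 = 3.891043×10^6.
Phase 2 runs for 9.1 − 4.2 = 4.9 hours at r = 0.18.
N(9.1) = 3.891043×10^6·e^(0.18×4.9) = 3.891043×10^6·e^0.882 = 9.399696×10^6.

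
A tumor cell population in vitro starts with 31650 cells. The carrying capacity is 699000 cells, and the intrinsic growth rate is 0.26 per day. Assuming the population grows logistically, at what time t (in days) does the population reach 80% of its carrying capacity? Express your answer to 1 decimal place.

A = (K − N₀)/N₀ = (699000 − 31650)/31650 = 21.085.
Solve 699000/(1 + 21.085·e^(−0.26t)) = 559200: 1 + 21.085·e^(−0.26t) = 1.25, so e^(−0.26t) = 0.0118566.
−0.26·t = ln(0.0118566) = -4.4349, so t = 4.4349/0.26 = 17.057.

17.1 days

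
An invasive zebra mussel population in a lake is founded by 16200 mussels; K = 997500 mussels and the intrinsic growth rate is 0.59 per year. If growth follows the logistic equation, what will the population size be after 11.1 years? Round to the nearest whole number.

917904 mussels

A = (K − N₀)/N₀ = (997500 − 16200)/16200 = 60.574.
N(t) = K/(1 + A·e^(−rt)) = 997500/(1 + 60.574×e^(−0.59×11.1)).
e^(−6.549) = 0.0014315; denominator = 1 + 60.574×0.0014315 = 1.0867.
N = 997500/1.0867 = 917904.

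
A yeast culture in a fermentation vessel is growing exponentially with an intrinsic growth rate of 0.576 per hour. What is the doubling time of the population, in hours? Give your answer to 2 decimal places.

Doubling time t_d = ln(2)/r = 0.6931/0.576 = 1.2034.

1.20 hours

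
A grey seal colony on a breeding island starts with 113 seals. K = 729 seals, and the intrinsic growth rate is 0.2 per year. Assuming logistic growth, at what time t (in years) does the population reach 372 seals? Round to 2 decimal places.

A = (K − N₀)/N₀ = (729 − 113)/113 = 5.4513.
Solve 729/(1 + 5.4513·e^(−0.2t)) = 372: 1 + 5.4513·e^(−0.2t) = 1.9597, so e^(−0.2t) = 0.176045.
−0.2·t = ln(0.176045) = -1.737, so t = 1.737/0.2 = 8.6851.

8.69 years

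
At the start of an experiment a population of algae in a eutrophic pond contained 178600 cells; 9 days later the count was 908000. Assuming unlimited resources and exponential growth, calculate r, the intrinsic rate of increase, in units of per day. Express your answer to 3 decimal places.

From N(t) = N₀·e^(rt): e^(r·9) = 908000/178600 = 5.084.
r·9 = ln(5.084) = 1.6261, so r = 1.6261/9 = 0.18068.

0.181 per day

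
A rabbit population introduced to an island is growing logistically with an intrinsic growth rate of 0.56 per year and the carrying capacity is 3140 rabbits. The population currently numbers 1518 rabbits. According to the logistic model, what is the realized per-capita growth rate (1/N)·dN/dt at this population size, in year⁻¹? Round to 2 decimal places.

0.29 per year

(1/N)·dN/dt = r(1 − N/K) = 0.56 × (1 − 1518/3140).
= 0.56 × 0.51656 = 0.28927.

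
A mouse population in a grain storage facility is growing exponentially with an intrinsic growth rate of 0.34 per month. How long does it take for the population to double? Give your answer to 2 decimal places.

2.04 months

Doubling time t_d = ln(2)/r = 0.6931/0.34 = 2.0387.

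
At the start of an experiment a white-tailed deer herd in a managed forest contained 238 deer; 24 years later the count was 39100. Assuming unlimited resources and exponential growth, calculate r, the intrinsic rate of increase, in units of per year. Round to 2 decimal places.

0.21 per year

From N(t) = N₀·e^(rt): e^(r·24) = 39100/238 = 164.29.
r·24 = ln(164.29) = 5.1016, so r = 5.1016/24 = 0.21257.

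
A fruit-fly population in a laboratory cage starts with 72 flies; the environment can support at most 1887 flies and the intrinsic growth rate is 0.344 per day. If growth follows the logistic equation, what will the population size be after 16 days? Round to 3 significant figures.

A = (K − N₀)/N₀ = (1887 − 72)/72 = 25.208.
N(t) = K/(1 + A·e^(−rt)) = 1887/(1 + 25.208×e^(−0.344×16)).
e^(−5.504) = 0.0040705; denominator = 1 + 25.208×0.0040705 = 1.1026.
N = 1887/1.1026 = 1711.39.

1710 flies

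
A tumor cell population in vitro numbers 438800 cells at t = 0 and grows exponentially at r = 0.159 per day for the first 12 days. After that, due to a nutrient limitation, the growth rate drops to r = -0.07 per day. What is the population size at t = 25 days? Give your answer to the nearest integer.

1190399 cells

Phase 1: N(12) = 438800·e^(0.159×12) = 438800·e^1.908 = 2.957335×10^6.
Phase 2 runs for 25 − 12 = 13 days at r = -0.07.
N(25) = 2.957335×10^6·e^(-0.07×13) = 2.957335×10^6·e^-0.91 = 1.190399×10^6.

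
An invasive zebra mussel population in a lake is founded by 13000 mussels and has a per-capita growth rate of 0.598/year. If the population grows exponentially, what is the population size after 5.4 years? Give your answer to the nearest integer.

328373 mussels

N(t) = N₀·e^(rt) = 13000 × e^(0.598×5.4) = 13000 × e^3.229.
e^3.229 ≈ 25.259, so N ≈ 13000 × 25.259 = 328373.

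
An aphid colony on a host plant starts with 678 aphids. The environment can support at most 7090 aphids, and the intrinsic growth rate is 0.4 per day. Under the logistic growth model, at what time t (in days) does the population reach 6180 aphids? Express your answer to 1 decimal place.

10.4 days

A = (K − N₀)/N₀ = (7090 − 678)/678 = 9.4572.
Solve 7090/(1 + 9.4572·e^(−0.4t)) = 6180: 1 + 9.4572·e^(−0.4t) = 1.1472, so e^(−0.4t) = 0.01557.
−0.4·t = ln(0.01557) = -4.1624, so t = 4.1624/0.4 = 10.406.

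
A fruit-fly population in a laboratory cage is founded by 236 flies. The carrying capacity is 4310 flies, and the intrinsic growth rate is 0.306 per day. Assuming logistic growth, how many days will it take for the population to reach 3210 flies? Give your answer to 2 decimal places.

12.81 days

A = (K − N₀)/N₀ = (4310 − 236)/236 = 17.263.
Solve 4310/(1 + 17.263·e^(−0.306t)) = 3210: 1 + 17.263·e^(−0.306t) = 1.3427, so e^(−0.306t) = 0.0198508.
−0.306·t = ln(0.0198508) = -3.9195, so t = 3.9195/0.306 = 12.809.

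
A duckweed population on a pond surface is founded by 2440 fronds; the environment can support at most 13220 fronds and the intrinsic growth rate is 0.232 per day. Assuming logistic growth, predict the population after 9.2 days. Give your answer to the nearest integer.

8682 fronds

A = (K − N₀)/N₀ = (13220 − 2440)/2440 = 4.418.
N(t) = K/(1 + A·e^(−rt)) = 13220/(1 + 4.418×e^(−0.232×9.2)).
e^(−2.134) = 0.11832; denominator = 1 + 4.418×0.11832 = 1.5227.
N = 13220/1.5227 = 8681.82.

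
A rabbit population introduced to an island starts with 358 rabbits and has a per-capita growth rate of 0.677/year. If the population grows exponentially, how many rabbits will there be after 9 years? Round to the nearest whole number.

158504 rabbits

N(t) = N₀·e^(rt) = 358 × e^(0.677×9) = 358 × e^6.093.
e^6.093 ≈ 442.75, so N ≈ 358 × 442.75 = 158504.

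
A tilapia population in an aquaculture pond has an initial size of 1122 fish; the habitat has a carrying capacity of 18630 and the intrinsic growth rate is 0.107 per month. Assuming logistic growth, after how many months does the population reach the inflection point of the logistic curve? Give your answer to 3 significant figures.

Logistic growth is fastest at N = K/2 = 9315.
A = (K − N₀)/N₀ = 15.604. Set K/(1 + A·e^(−rt)) = K/2 → A·e^(−rt) = 1.
e^(−0.107t) = 1/15.604 = 0.064085, so t = ln(15.604)/0.107 = 2.7475/0.107 = 25.678.

25.7 months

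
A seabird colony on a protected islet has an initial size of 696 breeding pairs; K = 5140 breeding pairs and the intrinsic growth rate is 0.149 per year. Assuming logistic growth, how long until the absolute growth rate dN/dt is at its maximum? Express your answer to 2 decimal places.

Logistic growth is fastest at N = K/2 = 2570.
A = (K − N₀)/N₀ = 6.3851. Set K/(1 + A·e^(−rt)) = K/2 → A·e^(−rt) = 1.
e^(−0.149t) = 1/6.3851 = 0.156616, so t = ln(6.3851)/0.149 = 1.854/0.149 = 12.443.

12.44 years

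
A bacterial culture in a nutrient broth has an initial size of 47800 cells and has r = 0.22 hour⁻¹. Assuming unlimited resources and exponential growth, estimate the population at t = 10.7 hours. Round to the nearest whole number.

N(t) = N₀·e^(rt) = 47800 × e^(0.22×10.7) = 47800 × e^2.354.
e^2.354 ≈ 10.528, so N ≈ 47800 × 10.528 = 503219.

503219 cells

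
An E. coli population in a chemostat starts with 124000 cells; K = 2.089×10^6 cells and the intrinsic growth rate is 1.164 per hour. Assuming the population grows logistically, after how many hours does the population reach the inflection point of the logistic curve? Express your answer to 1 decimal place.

Logistic growth is fastest at N = K/2 = 1.0445×10^6.
A = (K − N₀)/N₀ = 15.847. Set K/(1 + A·e^(−rt)) = K/2 → A·e^(−rt) = 1.
e^(−1.164t) = 1/15.847 = 0.0631043, so t = ln(15.847)/1.164 = 2.763/1.164 = 2.3737.

2.4 hours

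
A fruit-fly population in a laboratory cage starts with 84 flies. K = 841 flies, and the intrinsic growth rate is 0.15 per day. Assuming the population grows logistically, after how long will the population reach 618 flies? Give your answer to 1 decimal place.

A = (K − N₀)/N₀ = (841 − 84)/84 = 9.0119.
Solve 841/(1 + 9.0119·e^(−0.15t)) = 618: 1 + 9.0119·e^(−0.15t) = 1.3608, so e^(−0.15t) = 0.0400405.
−0.15·t = ln(0.0400405) = -3.2179, so t = 3.2179/0.15 = 21.452.

21.5 days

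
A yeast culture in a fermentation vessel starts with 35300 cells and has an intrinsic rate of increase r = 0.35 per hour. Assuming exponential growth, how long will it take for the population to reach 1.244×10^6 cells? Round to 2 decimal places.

10.18 hours

Set N₀·e^(rt) = 1.244×10^6: e^(0.35·t) = 1.244×10^6/35300 = 35.241.
0.35·t = ln(35.241) = 3.5622, so t = 3.5622/0.35 = 10.178.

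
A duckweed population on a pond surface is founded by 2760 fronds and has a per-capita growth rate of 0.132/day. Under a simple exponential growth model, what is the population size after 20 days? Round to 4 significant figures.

N(t) = N₀·e^(rt) = 2760 × e^(0.132×20) = 2760 × e^2.64.
e^2.64 ≈ 14.013, so N ≈ 2760 × 14.013 = 38676.4.

38680 fronds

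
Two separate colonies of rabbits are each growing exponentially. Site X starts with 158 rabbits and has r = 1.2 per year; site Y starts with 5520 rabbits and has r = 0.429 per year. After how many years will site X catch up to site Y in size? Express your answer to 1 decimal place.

4.6 years

Set 158·e^(1.2t) = 5520·e^(0.429t).
e^((1.2 − 0.429)t) = 5520/158 → e^(0.771·t) = 34.937.
0.771·t = ln(34.937) = 3.5535, so t = 3.5535/0.771 = 4.609.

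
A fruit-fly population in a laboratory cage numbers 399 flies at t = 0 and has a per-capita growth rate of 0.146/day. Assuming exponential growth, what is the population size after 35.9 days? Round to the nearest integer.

N(t) = N₀·e^(rt) = 399 × e^(0.146×35.9) = 399 × e^5.241.
e^5.241 ≈ 188.93, so N ≈ 399 × 188.93 = 75384.8.

75385 flies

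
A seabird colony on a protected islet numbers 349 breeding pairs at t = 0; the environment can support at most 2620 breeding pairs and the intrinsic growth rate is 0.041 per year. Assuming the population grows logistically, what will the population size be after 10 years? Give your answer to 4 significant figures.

492.6 breeding pairs

A = (K − N₀)/N₀ = (2620 − 349)/349 = 6.5072.
N(t) = K/(1 + A·e^(−rt)) = 2620/(1 + 6.5072×e^(−0.041×10)).
e^(−0.41) = 0.66365; denominator = 1 + 6.5072×0.66365 = 5.3185.
N = 2620/5.3185 = 492.622.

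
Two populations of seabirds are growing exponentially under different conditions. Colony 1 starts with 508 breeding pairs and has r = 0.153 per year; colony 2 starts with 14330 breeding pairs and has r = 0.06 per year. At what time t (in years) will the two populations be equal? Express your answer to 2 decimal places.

35.91 years

Set 508·e^(0.153t) = 14330·e^(0.06t).
e^((0.153 − 0.06)t) = 14330/508 → e^(0.093·t) = 28.209.
0.093·t = ln(28.209) = 3.3396, so t = 3.3396/0.093 = 35.91.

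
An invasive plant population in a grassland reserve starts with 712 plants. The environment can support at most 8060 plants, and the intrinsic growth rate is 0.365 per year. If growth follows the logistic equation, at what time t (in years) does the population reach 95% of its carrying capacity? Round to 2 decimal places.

A = (K − N₀)/N₀ = (8060 − 712)/712 = 10.32.
Solve 8060/(1 + 10.32·e^(−0.365t)) = 7657: 1 + 10.32·e^(−0.365t) = 1.0526, so e^(−0.365t) = 0.00509985.
−0.365·t = ln(0.00509985) = -5.2785, so t = 5.2785/0.365 = 14.462.

14.46 years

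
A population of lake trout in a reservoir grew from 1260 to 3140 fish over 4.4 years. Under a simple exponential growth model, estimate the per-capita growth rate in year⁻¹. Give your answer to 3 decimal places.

From N(t) = N₀·e^(rt): e^(r·4.4) = 3140/1260 = 2.4921.
r·4.4 = ln(2.4921) = 0.91311, so r = 0.91311/4.4 = 0.20753.

0.208 per year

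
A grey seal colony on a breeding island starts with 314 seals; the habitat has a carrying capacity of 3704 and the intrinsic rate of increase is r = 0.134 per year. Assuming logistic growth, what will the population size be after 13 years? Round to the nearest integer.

1281 seals

A = (K − N₀)/N₀ = (3704 − 314)/314 = 10.796.
N(t) = K/(1 + A·e^(−rt)) = 3704/(1 + 10.796×e^(−0.134×13)).
e^(−1.742) = 0.17517; denominator = 1 + 10.796×0.17517 = 2.8912.
N = 3704/2.8912 = 1281.15.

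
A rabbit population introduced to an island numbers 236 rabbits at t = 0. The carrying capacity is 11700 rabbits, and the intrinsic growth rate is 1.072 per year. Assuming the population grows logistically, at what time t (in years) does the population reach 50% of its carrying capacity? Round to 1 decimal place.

A = (K − N₀)/N₀ = (11700 − 236)/236 = 48.576.
Solve 11700/(1 + 48.576·e^(−1.072t)) = 5850: 1 + 48.576·e^(−1.072t) = 2, so e^(−1.072t) = 0.0205862.
−1.072·t = ln(0.0205862) = -3.8831, so t = 3.8831/1.072 = 3.6223.

3.6 years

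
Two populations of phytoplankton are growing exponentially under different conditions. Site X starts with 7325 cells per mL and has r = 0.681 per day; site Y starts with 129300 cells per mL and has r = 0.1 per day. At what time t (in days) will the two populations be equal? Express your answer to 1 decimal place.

4.9 days

Set 7325·e^(0.681t) = 129300·e^(0.1t).
e^((0.681 − 0.1)t) = 129300/7325 → e^(0.581·t) = 17.652.
0.581·t = ln(17.652) = 2.8708, so t = 2.8708/0.581 = 4.9412.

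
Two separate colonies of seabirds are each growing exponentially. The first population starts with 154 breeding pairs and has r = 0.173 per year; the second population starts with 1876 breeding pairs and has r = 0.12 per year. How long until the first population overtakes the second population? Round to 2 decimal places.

47.17 years

Set 154·e^(0.173t) = 1876·e^(0.12t).
e^((0.173 − 0.12)t) = 1876/154 → e^(0.053·t) = 12.182.
0.053·t = ln(12.182) = 2.4999, so t = 2.4999/0.053 = 47.169.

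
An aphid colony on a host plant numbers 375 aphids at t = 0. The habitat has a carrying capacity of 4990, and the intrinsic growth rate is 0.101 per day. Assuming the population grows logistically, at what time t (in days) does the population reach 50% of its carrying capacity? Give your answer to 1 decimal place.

24.9 days

A = (K − N₀)/N₀ = (4990 − 375)/375 = 12.307.
Solve 4990/(1 + 12.307·e^(−0.101t)) = 2495: 1 + 12.307·e^(−0.101t) = 2, so e^(−0.101t) = 0.0812568.
−0.101·t = ln(0.0812568) = -2.5101, so t = 2.5101/0.101 = 24.853.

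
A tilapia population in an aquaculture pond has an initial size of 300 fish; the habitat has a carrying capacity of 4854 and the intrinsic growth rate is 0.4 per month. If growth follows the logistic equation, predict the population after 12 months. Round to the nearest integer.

A = (K − N₀)/N₀ = (4854 − 300)/300 = 15.18.
N(t) = K/(1 + A·e^(−rt)) = 4854/(1 + 15.18×e^(−0.4×12)).
e^(−4.8) = 0.0082297; denominator = 1 + 15.18×0.0082297 = 1.1249.
N = 4854/1.1249 = 4314.94.

4315 fish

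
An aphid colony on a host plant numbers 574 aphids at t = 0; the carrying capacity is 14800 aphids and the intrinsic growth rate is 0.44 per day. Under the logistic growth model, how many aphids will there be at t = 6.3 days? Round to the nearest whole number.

5804 aphids

A = (K − N₀)/N₀ = (14800 − 574)/574 = 24.784.
N(t) = K/(1 + A·e^(−rt)) = 14800/(1 + 24.784×e^(−0.44×6.3)).
e^(−2.772) = 0.062537; denominator = 1 + 24.784×0.062537 = 2.5499.
N = 14800/2.5499 = 5804.13.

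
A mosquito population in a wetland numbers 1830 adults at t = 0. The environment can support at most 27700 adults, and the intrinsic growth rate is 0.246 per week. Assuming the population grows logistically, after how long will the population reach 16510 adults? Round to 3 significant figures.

12.3 weeks

A = (K − N₀)/N₀ = (27700 − 1830)/1830 = 14.137.
Solve 27700/(1 + 14.137·e^(−0.246t)) = 16510: 1 + 14.137·e^(−0.246t) = 1.6778, so e^(−0.246t) = 0.0479444.
−0.246·t = ln(0.0479444) = -3.0377, so t = 3.0377/0.246 = 12.348.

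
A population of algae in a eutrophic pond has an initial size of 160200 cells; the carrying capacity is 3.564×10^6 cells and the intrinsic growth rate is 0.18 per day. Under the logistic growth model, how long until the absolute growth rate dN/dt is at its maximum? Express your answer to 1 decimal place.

17.0 days

Logistic growth is fastest at N = K/2 = 1.782×10^6.
A = (K − N₀)/N₀ = 21.247. Set K/(1 + A·e^(−rt)) = K/2 → A·e^(−rt) = 1.
e^(−0.18t) = 1/21.247 = 0.047065, so t = ln(21.247)/0.18 = 3.0562/0.18 = 16.979.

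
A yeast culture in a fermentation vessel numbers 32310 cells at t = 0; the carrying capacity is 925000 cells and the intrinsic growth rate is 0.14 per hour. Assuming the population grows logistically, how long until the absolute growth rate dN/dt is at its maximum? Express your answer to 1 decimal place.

Logistic growth is fastest at N = K/2 = 462500.
A = (K − N₀)/N₀ = 27.629. Set K/(1 + A·e^(−rt)) = K/2 → A·e^(−rt) = 1.
e^(−0.14t) = 1/27.629 = 0.036194, so t = ln(27.629)/0.14 = 3.3189/0.14 = 23.706.

23.7 hours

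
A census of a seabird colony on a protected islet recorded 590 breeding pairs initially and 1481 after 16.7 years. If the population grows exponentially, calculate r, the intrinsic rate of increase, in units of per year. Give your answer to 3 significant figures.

0.0551 per year

From N(t) = N₀·e^(rt): e^(r·16.7) = 1481/590 = 2.5102.
r·16.7 = ln(2.5102) = 0.92035, so r = 0.92035/16.7 = 0.055111.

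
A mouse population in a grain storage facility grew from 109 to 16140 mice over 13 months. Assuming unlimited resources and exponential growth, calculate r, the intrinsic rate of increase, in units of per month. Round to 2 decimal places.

From N(t) = N₀·e^(rt): e^(r·13) = 16140/109 = 148.07.
r·13 = ln(148.07) = 4.9977, so r = 4.9977/13 = 0.38444.

0.38 per month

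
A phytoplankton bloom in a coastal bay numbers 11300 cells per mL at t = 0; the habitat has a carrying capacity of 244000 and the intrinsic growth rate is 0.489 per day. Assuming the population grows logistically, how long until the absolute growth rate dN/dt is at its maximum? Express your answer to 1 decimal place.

Logistic growth is fastest at N = K/2 = 122000.
A = (K − N₀)/N₀ = 20.593. Set K/(1 + A·e^(−rt)) = K/2 → A·e^(−rt) = 1.
e^(−0.489t) = 1/20.593 = 0.0485604, so t = ln(20.593)/0.489 = 3.0249/0.489 = 6.186.

6.2 days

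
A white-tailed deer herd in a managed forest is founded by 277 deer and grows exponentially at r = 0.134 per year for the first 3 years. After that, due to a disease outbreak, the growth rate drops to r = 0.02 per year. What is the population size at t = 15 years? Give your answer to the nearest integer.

Phase 1: N(3) = 277·e^(0.134×3) = 277·e^0.402 = 414.063.
Phase 2 runs for 15 − 3 = 12 years at r = 0.02.
N(15) = 414.063·e^(0.02×12) = 414.063·e^0.24 = 526.377.

526 deer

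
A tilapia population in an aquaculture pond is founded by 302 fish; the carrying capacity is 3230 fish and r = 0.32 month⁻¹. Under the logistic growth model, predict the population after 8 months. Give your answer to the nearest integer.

A = (K − N₀)/N₀ = (3230 − 302)/302 = 9.6954.
N(t) = K/(1 + A·e^(−rt)) = 3230/(1 + 9.6954×e^(−0.32×8)).
e^(−2.56) = 0.077305; denominator = 1 + 9.6954×0.077305 = 1.7495.
N = 3230/1.7495 = 1846.24.

1846 fish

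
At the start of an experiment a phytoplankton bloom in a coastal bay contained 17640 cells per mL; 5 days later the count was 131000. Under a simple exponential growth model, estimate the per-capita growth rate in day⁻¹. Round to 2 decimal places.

0.40 per day

From N(t) = N₀·e^(rt): e^(r·5) = 131000/17640 = 7.4263.
r·5 = ln(7.4263) = 2.005, so r = 2.005/5 = 0.40101.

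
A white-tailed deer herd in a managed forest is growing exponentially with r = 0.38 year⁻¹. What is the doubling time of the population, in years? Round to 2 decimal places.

Doubling time t_d = ln(2)/r = 0.6931/0.38 = 1.8241.

1.82 years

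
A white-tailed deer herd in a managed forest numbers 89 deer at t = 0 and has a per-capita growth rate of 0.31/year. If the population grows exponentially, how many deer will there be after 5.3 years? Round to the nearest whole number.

N(t) = N₀·e^(rt) = 89 × e^(0.31×5.3) = 89 × e^1.643.
e^1.643 ≈ 5.1707, so N ≈ 89 × 5.1707 = 460.189.

460 deer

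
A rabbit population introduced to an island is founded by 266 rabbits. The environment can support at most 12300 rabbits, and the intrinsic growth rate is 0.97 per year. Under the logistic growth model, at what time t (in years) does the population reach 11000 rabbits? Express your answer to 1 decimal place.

6.1 years

A = (K − N₀)/N₀ = (12300 − 266)/266 = 45.241.
Solve 12300/(1 + 45.241·e^(−0.97t)) = 11000: 1 + 45.241·e^(−0.97t) = 1.1182, so e^(−0.97t) = 0.0026123.
−0.97·t = ln(0.0026123) = -5.9475, so t = 5.9475/0.97 = 6.1315.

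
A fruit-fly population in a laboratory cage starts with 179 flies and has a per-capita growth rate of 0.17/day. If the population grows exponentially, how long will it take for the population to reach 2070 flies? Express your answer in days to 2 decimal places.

Set N₀·e^(rt) = 2070: e^(0.17·t) = 2070/179 = 11.564.
0.17·t = ln(11.564) = 2.4479, so t = 2.4479/0.17 = 14.4.

14.40 days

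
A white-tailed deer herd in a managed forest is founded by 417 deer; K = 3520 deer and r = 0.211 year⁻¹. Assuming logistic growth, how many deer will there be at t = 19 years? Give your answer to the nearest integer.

3101 deer

A = (K − N₀)/N₀ = (3520 − 417)/417 = 7.4412.
N(t) = K/(1 + A·e^(−rt)) = 3520/(1 + 7.4412×e^(−0.211×19)).
e^(−4.009) = 0.018152; denominator = 1 + 7.4412×0.018152 = 1.1351.
N = 3520/1.1351 = 3101.13.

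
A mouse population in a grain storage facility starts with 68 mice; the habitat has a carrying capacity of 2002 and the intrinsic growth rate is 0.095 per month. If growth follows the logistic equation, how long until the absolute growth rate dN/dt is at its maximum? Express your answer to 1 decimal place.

35.2 months

Logistic growth is fastest at N = K/2 = 1001.
A = (K − N₀)/N₀ = 28.441. Set K/(1 + A·e^(−rt)) = K/2 → A·e^(−rt) = 1.
e^(−0.095t) = 1/28.441 = 0.0351603, so t = ln(28.441)/0.095 = 3.3478/0.095 = 35.24.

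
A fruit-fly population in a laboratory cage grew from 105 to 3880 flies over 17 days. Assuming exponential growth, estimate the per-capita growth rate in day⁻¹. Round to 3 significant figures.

From N(t) = N₀·e^(rt): e^(r·17) = 3880/105 = 36.952.
r·17 = ln(36.952) = 3.6096, so r = 3.6096/17 = 0.21233.

0.212 per day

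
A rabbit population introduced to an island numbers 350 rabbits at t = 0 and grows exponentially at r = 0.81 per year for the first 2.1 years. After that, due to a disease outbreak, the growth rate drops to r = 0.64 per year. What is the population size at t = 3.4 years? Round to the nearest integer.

4407 rabbits

Phase 1: N(2.1) = 350·e^(0.81×2.1) = 350·e^1.701 = 1917.8.
Phase 2 runs for 3.4 − 2.1 = 1.3 years at r = 0.64.
N(3.4) = 1917.8·e^(0.64×1.3) = 1917.8·e^0.832 = 4406.93.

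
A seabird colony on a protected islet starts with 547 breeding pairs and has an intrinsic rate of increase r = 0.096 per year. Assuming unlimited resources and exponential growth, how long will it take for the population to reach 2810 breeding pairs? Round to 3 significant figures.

Set N₀·e^(rt) = 2810: e^(0.096·t) = 2810/547 = 5.1371.
0.096·t = ln(5.1371) = 1.6365, so t = 1.6365/0.096 = 17.047.

17.0 years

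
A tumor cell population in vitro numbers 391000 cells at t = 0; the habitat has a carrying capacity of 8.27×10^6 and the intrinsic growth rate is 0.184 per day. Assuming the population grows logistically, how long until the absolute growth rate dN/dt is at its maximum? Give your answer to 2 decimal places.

Logistic growth is fastest at N = K/2 = 4.135×10^6.
A = (K − N₀)/N₀ = 20.151. Set K/(1 + A·e^(−rt)) = K/2 → A·e^(−rt) = 1.
e^(−0.184t) = 1/20.151 = 0.0496256, so t = ln(20.151)/0.184 = 3.0032/0.184 = 16.322.

16.32 days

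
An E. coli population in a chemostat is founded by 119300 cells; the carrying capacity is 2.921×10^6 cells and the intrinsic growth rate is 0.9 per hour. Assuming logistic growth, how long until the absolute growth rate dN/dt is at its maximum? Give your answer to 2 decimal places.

3.51 hours

Logistic growth is fastest at N = K/2 = 1.4605×10^6.
A = (K − N₀)/N₀ = 23.484. Set K/(1 + A·e^(−rt)) = K/2 → A·e^(−rt) = 1.
e^(−0.9t) = 1/23.484 = 0.0425813, so t = ln(23.484)/0.9 = 3.1563/0.9 = 3.507.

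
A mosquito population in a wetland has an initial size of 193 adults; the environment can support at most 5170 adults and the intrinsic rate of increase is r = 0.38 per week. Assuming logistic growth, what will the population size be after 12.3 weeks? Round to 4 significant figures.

A = (K − N₀)/N₀ = (5170 − 193)/193 = 25.788.
N(t) = K/(1 + A·e^(−rt)) = 5170/(1 + 25.788×e^(−0.38×12.3)).
e^(−4.674) = 0.0093349; denominator = 1 + 25.788×0.0093349 = 1.2407.
N = 5170/1.2407 = 4166.92.

4167 adults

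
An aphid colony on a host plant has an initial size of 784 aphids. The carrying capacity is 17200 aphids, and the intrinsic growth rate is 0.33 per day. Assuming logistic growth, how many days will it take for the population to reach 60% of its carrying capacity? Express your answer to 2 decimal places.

A = (K − N₀)/N₀ = (17200 − 784)/784 = 20.939.
Solve 17200/(1 + 20.939·e^(−0.33t)) = 10320: 1 + 20.939·e^(−0.33t) = 1.6667, so e^(−0.33t) = 0.0318389.
−0.33·t = ln(0.0318389) = -3.4471, so t = 3.4471/0.33 = 10.446.

10.45 days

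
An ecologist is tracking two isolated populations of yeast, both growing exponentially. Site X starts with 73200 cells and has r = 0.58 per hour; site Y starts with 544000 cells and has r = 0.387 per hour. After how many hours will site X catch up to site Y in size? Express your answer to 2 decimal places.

10.39 hours

Set 73200·e^(0.58t) = 544000·e^(0.387t).
e^((0.58 − 0.387)t) = 544000/73200 → e^(0.193·t) = 7.4317.
0.193·t = ln(7.4317) = 2.0058, so t = 2.0058/0.193 = 10.393.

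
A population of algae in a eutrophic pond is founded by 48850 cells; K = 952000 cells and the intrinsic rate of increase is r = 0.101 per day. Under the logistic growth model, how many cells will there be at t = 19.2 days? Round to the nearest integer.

260183 cells

A = (K − N₀)/N₀ = (952000 − 48850)/48850 = 18.488.
N(t) = K/(1 + A·e^(−rt)) = 952000/(1 + 18.488×e^(−0.101×19.2)).
e^(−1.939) = 0.14382; denominator = 1 + 18.488×0.14382 = 3.659.
N = 952000/3.659 = 260183.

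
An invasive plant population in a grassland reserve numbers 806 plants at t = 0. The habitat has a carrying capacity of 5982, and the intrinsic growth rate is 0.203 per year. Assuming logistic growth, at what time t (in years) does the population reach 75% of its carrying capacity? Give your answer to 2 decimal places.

14.57 years

A = (K − N₀)/N₀ = (5982 − 806)/806 = 6.4218.
Solve 5982/(1 + 6.4218·e^(−0.203t)) = 4486.5: 1 + 6.4218·e^(−0.203t) = 1.3333, so e^(−0.203t) = 0.0519062.
−0.203·t = ln(0.0519062) = -2.9583, so t = 2.9583/0.203 = 14.573.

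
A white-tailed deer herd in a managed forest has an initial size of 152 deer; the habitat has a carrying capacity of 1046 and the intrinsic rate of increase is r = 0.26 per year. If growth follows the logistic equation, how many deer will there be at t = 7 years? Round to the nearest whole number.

A = (K − N₀)/N₀ = (1046 − 152)/152 = 5.8816.
N(t) = K/(1 + A·e^(−rt)) = 1046/(1 + 5.8816×e^(−0.26×7)).
e^(−1.82) = 0.16203; denominator = 1 + 5.8816×0.16203 = 1.953.
N = 1046/1.953 = 535.595.

536 deer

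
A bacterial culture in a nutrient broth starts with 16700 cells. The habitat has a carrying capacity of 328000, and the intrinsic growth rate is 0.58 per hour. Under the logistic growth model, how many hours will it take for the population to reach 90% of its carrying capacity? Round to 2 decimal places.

8.83 hours

A = (K − N₀)/N₀ = (328000 − 16700)/16700 = 18.641.
Solve 328000/(1 + 18.641·e^(−0.58t)) = 295200: 1 + 18.641·e^(−0.58t) = 1.1111, so e^(−0.58t) = 0.00596067.
−0.58·t = ln(0.00596067) = -5.1226, so t = 5.1226/0.58 = 8.832.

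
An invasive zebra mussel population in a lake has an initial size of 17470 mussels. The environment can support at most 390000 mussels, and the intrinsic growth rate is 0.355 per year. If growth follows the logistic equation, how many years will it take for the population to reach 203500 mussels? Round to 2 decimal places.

A = (K − N₀)/N₀ = (390000 − 17470)/17470 = 21.324.
Solve 390000/(1 + 21.324·e^(−0.355t)) = 203500: 1 + 21.324·e^(−0.355t) = 1.9165, so e^(−0.355t) = 0.042978.
−0.355·t = ln(0.042978) = -3.1471, so t = 3.1471/0.355 = 8.865.

8.86 years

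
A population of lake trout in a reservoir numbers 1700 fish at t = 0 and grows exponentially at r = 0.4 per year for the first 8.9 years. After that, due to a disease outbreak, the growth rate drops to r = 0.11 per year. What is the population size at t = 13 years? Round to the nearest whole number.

93843 fish

Phase 1: N(8.9) = 1700·e^(0.4×8.9) = 1700·e^3.56 = 59777.4.
Phase 2 runs for 13 − 8.9 = 4.1 years at r = 0.11.
N(13) = 59777.4·e^(0.11×4.1) = 59777.4·e^0.451 = 93843.5.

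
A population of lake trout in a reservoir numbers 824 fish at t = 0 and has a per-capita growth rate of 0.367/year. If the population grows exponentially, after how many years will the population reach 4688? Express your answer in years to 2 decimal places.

Set N₀·e^(rt) = 4688: e^(0.367·t) = 4688/824 = 5.6893.
0.367·t = ln(5.6893) = 1.7386, so t = 1.7386/0.367 = 4.7373.

4.74 years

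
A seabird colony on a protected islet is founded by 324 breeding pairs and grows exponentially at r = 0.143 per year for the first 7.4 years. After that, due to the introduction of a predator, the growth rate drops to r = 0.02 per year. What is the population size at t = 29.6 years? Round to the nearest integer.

Phase 1: N(7.4) = 324·e^(0.143×7.4) = 324·e^1.058 = 933.502.
Phase 2 runs for 29.6 − 7.4 = 22.2 years at r = 0.02.
N(29.6) = 933.502·e^(0.02×22.2) = 933.502·e^0.444 = 1455.27.

1455 breeding pairs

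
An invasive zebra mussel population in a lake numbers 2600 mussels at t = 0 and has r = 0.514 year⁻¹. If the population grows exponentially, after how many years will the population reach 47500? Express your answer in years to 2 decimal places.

Set N₀·e^(rt) = 47500: e^(0.514·t) = 47500/2600 = 18.269.
0.514·t = ln(18.269) = 2.9052, so t = 2.9052/0.514 = 5.6522.

5.65 years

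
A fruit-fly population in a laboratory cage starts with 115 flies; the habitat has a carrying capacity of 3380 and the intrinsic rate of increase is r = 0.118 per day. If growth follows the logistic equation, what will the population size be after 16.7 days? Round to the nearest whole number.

A = (K − N₀)/N₀ = (3380 − 115)/115 = 28.391.
N(t) = K/(1 + A·e^(−rt)) = 3380/(1 + 28.391×e^(−0.118×16.7)).
e^(−1.971) = 0.13937; denominator = 1 + 28.391×0.13937 = 4.957.
N = 3380/4.957 = 681.866.

682 flies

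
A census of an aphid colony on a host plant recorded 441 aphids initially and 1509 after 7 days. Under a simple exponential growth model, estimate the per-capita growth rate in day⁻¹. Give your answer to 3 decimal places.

From N(t) = N₀·e^(rt): e^(r·7) = 1509/441 = 3.4218.
r·7 = ln(3.4218) = 1.2302, so r = 1.2302/7 = 0.17574.

0.176 per day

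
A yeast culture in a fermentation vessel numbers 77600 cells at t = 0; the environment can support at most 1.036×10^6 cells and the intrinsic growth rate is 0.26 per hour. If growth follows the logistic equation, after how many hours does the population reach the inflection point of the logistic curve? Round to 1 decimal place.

Logistic growth is fastest at N = K/2 = 518000.
A = (K − N₀)/N₀ = 12.351. Set K/(1 + A·e^(−rt)) = K/2 → A·e^(−rt) = 1.
e^(−0.26t) = 1/12.351 = 0.0809683, so t = ln(12.351)/0.26 = 2.5137/0.26 = 9.6681.

9.7 hours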